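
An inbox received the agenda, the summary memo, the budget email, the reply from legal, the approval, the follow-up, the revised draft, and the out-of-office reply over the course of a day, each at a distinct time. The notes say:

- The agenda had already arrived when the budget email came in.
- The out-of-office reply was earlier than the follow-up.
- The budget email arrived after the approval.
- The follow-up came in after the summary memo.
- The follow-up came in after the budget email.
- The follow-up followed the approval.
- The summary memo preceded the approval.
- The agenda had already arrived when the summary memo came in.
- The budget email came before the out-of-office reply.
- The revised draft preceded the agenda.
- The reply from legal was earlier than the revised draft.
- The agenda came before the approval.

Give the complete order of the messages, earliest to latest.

the reply from legal, the revised draft, the agenda, the summary memo, the approval, the budget email, the out-of-office reply, the follow-up

The constraints fix every adjacent pair, so only one ordering works:
the reply from legal → the revised draft → the agenda → the summary memo → the approval → the budget email → the out-of-office reply → the follow-up.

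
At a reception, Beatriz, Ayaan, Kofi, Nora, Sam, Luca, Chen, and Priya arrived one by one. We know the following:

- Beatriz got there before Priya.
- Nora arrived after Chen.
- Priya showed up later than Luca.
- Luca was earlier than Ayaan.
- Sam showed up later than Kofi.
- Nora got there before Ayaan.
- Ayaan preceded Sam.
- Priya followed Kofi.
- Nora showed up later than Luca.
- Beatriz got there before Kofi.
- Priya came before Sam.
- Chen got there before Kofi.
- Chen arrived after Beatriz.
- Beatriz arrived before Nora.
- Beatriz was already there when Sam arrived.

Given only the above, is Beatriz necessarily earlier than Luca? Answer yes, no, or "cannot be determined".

No chain of stated constraints runs from Beatriz to Luca, and none runs from Luca to Beatriz either.
So the relative order of Beatriz and Luca is not fixed by the given facts.

cannot be determined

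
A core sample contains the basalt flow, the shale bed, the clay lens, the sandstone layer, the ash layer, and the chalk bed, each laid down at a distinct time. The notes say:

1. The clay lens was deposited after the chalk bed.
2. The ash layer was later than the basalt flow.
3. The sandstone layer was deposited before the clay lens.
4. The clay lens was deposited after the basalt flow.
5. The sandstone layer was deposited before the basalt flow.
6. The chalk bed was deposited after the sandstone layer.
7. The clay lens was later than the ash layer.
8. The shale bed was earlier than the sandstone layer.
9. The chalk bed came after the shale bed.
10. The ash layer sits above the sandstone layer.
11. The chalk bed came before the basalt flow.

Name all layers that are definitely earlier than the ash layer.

Directly stated before the ash layer: the basalt flow and the sandstone layer.
The chalk bed reaches the ash layer via the chalk bed → the basalt flow → the ash layer.
The shale bed reaches the ash layer via the shale bed → the sandstone layer → the ash layer.

the basalt flow, the chalk bed, the sandstone layer, the shale bed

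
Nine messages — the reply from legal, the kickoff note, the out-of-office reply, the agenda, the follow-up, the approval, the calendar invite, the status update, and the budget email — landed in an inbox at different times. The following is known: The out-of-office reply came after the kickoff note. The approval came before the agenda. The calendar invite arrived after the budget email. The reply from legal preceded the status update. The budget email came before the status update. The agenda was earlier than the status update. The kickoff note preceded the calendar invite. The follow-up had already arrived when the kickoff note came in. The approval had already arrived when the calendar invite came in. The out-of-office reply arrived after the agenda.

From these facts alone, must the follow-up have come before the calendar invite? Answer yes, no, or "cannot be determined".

Chain the constraints: the follow-up → the kickoff note → the calendar invite. Each link is directly stated, so the follow-up comes before the calendar invite.

yes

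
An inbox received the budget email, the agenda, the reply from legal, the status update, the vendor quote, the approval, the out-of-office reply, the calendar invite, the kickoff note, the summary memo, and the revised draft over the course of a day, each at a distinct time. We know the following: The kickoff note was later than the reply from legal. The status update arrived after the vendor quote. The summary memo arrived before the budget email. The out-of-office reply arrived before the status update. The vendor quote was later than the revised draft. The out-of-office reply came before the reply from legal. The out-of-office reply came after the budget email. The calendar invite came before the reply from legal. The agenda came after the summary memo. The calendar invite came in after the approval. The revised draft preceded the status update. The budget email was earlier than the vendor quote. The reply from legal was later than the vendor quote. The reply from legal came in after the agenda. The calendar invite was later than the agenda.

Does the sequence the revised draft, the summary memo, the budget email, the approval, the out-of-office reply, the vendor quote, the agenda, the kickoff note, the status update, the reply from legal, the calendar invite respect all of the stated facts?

no

The constraints require the reply from legal before the kickoff note, but in the proposed sequence the kickoff note appears ahead of the reply from legal. That one violation is enough.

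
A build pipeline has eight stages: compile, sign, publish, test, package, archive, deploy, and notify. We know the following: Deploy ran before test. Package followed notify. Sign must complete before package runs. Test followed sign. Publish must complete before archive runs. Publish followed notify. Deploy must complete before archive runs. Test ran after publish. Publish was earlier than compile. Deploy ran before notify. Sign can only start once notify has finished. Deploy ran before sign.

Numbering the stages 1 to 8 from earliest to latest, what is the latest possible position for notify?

2

Notify must come before archive, compile, package, publish, sign, and test — 6 stages forced after it.
Everything else can be placed before notify in some valid order, so notify can sit as late as position 8 − 6 = 2.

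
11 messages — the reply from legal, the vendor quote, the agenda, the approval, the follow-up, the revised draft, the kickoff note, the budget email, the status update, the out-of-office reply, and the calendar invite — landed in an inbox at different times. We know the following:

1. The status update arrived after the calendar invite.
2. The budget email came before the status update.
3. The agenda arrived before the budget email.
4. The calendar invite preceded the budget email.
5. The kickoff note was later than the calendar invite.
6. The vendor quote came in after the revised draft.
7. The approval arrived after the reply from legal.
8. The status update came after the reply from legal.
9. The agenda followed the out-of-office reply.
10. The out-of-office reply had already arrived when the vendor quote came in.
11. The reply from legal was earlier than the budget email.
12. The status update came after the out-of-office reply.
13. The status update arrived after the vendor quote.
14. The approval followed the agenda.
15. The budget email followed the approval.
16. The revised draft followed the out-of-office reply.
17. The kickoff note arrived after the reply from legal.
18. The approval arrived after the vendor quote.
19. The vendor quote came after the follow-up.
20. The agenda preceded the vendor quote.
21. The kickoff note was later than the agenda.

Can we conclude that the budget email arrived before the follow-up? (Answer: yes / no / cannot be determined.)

Tracing the constraints gives the follow-up → the vendor quote → the approval → the budget email, so the follow-up must come before the budget email.
That means the budget email cannot be before the follow-up.

no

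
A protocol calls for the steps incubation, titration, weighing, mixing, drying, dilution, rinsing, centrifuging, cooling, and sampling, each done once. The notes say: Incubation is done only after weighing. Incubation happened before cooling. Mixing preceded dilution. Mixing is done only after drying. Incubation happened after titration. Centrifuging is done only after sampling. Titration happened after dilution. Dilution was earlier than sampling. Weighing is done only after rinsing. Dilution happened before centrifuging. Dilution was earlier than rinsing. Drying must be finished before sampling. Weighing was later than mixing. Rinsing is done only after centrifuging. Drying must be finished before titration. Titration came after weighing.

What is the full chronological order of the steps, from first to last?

drying, mixing, dilution, sampling, centrifuging, rinsing, weighing, titration, incubation, cooling

The constraints fix every adjacent pair, so only one ordering works:
drying → mixing → dilution → sampling → centrifuging → rinsing → weighing → titration → incubation → cooling.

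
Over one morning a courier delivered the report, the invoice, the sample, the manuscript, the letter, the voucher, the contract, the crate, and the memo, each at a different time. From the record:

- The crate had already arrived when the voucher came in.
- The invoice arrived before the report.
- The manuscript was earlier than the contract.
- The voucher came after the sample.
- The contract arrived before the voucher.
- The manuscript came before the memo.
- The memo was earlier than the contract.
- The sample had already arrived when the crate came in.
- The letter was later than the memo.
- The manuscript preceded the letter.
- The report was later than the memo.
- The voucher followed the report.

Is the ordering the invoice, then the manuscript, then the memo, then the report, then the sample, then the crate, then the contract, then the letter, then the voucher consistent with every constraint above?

yes

Check each stated constraint against the proposed order — e.g. the memo is ahead of the letter; the manuscript is ahead of the letter. Every pair is in the required order; nothing is violated.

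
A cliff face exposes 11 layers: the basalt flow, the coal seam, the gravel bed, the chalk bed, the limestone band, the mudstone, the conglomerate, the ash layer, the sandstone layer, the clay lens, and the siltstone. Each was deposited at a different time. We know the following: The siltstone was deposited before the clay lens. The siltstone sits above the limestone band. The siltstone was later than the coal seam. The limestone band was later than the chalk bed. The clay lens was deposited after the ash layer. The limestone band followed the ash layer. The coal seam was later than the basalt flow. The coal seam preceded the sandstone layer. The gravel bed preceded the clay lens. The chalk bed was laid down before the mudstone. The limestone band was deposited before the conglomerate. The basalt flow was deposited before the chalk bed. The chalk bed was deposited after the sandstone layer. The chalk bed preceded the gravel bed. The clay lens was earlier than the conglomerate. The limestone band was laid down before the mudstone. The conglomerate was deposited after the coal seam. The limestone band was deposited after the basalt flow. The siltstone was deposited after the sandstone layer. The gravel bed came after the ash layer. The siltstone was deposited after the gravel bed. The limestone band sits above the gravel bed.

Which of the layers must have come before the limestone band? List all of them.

Directly stated before the limestone band: the ash layer, the basalt flow, the chalk bed, and the gravel bed.
The coal seam reaches the limestone band via the coal seam → the sandstone layer → the chalk bed → the limestone band.
The sandstone layer reaches the limestone band via the sandstone layer → the chalk bed → the limestone band.
No chain forces the mudstone (or any of the others) ahead of the limestone band.

the ash layer, the basalt flow, the chalk bed, the coal seam, the gravel bed, the sandstone layer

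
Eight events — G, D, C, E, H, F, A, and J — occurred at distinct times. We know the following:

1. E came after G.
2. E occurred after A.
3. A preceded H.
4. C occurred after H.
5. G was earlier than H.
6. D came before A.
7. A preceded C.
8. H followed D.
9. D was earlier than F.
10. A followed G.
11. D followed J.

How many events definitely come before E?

4

Directly stated before E: A and G.
D reaches E via D → A → E.
J reaches E via J → D → A → E.
No chain forces H (or any of the others) ahead of E.
That's A, D, G, and J — 4 in all.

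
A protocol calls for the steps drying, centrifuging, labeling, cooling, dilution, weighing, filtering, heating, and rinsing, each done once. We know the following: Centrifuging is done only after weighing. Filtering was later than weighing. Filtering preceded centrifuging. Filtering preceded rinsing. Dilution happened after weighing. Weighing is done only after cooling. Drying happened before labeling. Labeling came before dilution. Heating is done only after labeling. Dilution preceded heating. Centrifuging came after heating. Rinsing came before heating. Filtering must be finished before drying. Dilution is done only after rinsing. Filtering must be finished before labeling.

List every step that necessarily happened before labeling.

Directly stated before labeling: drying and filtering.
Cooling reaches labeling via cooling → weighing → filtering → labeling.
Weighing reaches labeling via weighing → filtering → labeling.
No chain forces heating (or any of the others) ahead of labeling.

cooling, drying, filtering, weighing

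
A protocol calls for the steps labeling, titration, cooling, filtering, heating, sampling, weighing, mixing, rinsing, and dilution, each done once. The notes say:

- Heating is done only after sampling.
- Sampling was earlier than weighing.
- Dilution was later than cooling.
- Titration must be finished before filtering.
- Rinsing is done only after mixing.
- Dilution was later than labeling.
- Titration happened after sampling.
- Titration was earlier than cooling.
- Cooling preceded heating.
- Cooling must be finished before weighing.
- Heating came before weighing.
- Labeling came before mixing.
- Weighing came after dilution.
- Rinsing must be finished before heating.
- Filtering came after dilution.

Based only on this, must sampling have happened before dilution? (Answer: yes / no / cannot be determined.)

yes

Chain the constraints: sampling → titration → cooling → dilution. Each link is directly stated, so sampling comes before dilution.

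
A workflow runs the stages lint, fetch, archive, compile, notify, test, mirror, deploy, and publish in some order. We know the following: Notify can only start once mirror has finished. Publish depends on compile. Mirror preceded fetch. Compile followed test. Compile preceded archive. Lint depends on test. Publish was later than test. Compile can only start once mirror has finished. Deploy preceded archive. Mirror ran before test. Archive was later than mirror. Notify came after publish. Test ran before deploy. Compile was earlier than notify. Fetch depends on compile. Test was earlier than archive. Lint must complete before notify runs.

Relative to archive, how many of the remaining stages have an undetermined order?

Forced before archive: compile, deploy, mirror, and test.
That leaves fetch, lint, notify, and publish with no forced order relative to archive — 4.

4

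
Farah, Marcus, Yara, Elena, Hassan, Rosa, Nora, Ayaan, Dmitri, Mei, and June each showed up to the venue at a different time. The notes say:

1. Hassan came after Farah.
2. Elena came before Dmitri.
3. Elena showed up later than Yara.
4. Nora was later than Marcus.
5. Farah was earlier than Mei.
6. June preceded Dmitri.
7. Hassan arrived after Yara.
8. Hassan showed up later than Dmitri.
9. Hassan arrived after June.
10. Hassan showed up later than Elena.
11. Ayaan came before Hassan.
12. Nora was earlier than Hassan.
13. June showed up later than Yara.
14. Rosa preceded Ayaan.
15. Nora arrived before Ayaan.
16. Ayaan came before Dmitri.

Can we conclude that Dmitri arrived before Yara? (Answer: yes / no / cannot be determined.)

Tracing the constraints gives Yara → Elena → Dmitri, so Yara must come before Dmitri.
That means Dmitri cannot be before Yara.

no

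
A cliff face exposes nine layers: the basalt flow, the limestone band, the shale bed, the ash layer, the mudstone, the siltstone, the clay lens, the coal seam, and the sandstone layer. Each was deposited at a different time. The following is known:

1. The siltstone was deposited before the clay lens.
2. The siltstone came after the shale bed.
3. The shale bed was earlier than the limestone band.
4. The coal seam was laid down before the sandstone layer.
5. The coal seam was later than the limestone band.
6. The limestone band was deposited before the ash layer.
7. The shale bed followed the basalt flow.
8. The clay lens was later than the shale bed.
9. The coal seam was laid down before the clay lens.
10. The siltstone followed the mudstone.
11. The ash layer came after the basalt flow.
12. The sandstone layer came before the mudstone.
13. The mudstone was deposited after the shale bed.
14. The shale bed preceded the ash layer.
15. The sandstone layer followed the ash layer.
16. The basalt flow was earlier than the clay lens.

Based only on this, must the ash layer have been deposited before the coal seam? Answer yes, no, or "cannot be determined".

cannot be determined

No chain of stated constraints runs from the ash layer to the coal seam, and none runs from the coal seam to the ash layer either.
So the relative order of the ash layer and the coal seam is not fixed by the given facts.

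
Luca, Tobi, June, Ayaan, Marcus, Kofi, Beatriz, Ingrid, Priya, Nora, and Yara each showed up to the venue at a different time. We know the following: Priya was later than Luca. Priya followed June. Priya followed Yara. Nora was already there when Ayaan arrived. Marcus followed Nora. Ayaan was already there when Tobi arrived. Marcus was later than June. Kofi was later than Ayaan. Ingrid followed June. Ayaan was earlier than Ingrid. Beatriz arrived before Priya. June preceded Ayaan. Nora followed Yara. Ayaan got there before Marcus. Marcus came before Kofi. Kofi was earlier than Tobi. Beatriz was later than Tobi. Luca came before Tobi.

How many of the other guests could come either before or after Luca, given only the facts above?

Forced after Luca: Beatriz, Priya, and Tobi.
That leaves Ayaan, Ingrid, June, Kofi, Marcus, Nora, and Yara with no forced order relative to Luca — 7.

7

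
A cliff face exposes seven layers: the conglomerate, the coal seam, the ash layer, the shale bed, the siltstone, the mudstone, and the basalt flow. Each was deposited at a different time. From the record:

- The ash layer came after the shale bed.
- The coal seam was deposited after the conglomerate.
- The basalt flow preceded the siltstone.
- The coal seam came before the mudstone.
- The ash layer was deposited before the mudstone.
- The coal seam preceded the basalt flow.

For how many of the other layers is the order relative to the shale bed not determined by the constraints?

4

Forced after the shale bed: the ash layer and the mudstone.
That leaves the basalt flow, the coal seam, the conglomerate, and the siltstone with no forced order relative to the shale bed — 4.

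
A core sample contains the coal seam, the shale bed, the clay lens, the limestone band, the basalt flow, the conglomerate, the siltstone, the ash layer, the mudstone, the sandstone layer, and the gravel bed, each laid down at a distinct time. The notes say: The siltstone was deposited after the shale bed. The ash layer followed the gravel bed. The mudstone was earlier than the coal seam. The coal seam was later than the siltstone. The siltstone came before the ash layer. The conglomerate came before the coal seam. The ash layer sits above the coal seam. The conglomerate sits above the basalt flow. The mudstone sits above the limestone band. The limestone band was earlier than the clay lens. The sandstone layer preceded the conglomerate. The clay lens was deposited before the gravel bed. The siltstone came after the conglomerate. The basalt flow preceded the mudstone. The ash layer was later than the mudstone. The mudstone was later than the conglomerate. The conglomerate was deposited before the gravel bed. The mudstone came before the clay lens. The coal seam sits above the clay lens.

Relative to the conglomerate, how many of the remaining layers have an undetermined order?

Forced before the conglomerate: the basalt flow and the sandstone layer; forced after the conglomerate: the ash layer, the clay lens, the coal seam, the gravel bed, the mudstone, and the siltstone.
That leaves the limestone band and the shale bed with no forced order relative to the conglomerate — 2.

2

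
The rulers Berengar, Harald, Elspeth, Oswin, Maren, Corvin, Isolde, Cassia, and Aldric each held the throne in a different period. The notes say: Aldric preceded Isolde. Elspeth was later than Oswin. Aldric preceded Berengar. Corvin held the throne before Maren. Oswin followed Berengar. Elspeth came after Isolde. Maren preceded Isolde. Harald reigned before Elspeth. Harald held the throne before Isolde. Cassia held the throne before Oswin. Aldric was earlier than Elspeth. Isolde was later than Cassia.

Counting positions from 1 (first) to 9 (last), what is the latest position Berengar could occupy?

Berengar must come before Elspeth and Oswin — 2 rulers forced after them.
Everything else can be placed before Berengar in some valid order, so Berengar can sit as late as position 9 − 2 = 7.

7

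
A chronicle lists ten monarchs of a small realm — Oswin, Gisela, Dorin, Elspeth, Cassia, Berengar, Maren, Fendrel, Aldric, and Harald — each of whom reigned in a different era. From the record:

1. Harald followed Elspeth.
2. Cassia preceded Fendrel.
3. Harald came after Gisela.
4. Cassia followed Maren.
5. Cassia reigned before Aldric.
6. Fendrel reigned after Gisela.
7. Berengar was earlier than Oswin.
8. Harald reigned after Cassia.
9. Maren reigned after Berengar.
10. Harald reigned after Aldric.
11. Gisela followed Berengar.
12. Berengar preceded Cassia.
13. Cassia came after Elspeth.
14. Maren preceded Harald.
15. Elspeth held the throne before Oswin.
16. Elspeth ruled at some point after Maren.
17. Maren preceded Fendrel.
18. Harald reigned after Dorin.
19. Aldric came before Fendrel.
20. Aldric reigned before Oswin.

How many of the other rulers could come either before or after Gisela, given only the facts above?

6

Forced before Gisela: Berengar; forced after Gisela: Fendrel and Harald.
That leaves Aldric, Cassia, Dorin, Elspeth, Maren, and Oswin with no forced order relative to Gisela — 6.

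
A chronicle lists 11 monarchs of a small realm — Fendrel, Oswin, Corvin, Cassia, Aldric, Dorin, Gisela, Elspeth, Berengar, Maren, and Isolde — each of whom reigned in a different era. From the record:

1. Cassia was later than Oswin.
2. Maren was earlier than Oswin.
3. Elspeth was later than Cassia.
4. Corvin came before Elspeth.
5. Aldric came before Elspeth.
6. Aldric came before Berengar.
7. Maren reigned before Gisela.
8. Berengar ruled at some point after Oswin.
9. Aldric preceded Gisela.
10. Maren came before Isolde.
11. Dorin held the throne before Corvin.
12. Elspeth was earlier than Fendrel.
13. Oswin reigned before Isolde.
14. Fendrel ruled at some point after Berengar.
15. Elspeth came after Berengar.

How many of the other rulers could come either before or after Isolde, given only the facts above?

8

Forced before Isolde: Maren and Oswin.
That leaves Aldric, Berengar, Cassia, Corvin, Dorin, Elspeth, Fendrel, and Gisela with no forced order relative to Isolde — 8.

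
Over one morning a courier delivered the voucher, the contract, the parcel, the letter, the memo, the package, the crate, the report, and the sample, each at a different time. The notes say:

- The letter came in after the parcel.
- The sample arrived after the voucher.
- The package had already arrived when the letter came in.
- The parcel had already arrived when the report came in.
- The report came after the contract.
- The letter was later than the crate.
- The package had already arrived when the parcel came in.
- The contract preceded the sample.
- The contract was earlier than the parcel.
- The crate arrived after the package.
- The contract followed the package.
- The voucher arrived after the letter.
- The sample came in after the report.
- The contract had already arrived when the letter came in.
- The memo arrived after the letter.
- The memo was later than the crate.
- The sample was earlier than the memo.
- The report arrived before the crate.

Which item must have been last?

Every other item has a chain of constraints placing it before the memo, so the memo is last.

the memo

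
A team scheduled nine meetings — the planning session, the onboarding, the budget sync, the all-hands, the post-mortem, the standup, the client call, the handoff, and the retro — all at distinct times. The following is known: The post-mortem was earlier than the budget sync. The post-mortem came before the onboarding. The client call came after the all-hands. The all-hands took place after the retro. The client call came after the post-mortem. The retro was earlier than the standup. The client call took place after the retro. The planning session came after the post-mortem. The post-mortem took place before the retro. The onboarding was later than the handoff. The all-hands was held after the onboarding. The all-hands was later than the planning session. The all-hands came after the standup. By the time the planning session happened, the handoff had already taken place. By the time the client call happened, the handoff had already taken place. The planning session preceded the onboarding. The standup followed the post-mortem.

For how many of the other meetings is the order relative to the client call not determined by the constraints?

Forced before the client call: the all-hands, the handoff, the onboarding, the planning session, the post-mortem, the retro, and the standup.
That leaves the budget sync with no forced order relative to the client call — 1.

1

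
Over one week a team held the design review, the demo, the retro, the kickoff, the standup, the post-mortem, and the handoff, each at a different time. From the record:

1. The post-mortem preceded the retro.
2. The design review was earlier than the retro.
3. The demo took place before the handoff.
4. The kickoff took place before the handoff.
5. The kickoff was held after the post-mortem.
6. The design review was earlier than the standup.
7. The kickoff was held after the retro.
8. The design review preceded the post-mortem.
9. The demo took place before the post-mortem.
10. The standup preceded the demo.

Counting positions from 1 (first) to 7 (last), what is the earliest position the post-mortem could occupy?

The demo, the design review, and the standup must all come before the post-mortem — 3 forced predecessors.
Nothing else is forced ahead of the post-mortem, so its earliest slot is position 3 + 1 = 4.

4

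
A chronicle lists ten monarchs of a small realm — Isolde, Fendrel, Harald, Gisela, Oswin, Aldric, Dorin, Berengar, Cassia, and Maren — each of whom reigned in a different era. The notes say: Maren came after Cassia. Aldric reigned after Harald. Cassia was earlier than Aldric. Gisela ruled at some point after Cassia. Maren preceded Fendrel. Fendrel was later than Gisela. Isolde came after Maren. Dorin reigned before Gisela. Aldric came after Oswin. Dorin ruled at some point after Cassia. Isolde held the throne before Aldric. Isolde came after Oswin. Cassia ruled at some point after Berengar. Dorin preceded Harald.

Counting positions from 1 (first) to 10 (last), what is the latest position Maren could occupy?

Maren must come before Aldric, Fendrel, and Isolde — 3 rulers forced after them.
Everything else can be placed before Maren in some valid order, so Maren can sit as late as position 10 − 3 = 7.

7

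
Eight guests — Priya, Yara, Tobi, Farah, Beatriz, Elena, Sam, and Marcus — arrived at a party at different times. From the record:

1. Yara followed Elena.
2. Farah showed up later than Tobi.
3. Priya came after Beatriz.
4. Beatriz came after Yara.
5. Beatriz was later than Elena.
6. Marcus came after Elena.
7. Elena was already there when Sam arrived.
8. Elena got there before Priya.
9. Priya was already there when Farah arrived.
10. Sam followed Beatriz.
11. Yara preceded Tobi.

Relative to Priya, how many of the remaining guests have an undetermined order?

Forced before Priya: Beatriz, Elena, and Yara; forced after Priya: Farah.
That leaves Marcus, Sam, and Tobi with no forced order relative to Priya — 3.

3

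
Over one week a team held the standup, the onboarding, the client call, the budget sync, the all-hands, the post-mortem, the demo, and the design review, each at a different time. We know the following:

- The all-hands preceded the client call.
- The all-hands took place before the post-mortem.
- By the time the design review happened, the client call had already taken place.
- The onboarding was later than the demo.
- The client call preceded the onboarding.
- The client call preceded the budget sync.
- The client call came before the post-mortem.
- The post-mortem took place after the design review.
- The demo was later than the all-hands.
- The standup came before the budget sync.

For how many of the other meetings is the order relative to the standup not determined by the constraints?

6

Forced after the standup: the budget sync.
That leaves the all-hands, the client call, the demo, the design review, the onboarding, and the post-mortem with no forced order relative to the standup — 6.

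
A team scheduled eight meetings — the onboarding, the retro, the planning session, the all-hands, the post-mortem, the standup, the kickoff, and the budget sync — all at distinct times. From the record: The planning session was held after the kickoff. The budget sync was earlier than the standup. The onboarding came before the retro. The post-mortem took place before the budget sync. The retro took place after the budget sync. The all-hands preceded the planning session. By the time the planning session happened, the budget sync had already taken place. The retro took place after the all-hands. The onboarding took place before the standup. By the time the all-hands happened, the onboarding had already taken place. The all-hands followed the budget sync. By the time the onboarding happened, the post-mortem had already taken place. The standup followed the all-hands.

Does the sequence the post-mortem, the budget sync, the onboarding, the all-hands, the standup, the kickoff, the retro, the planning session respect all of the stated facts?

yes

Check each stated constraint against the proposed order — e.g. the budget sync is ahead of the retro; the budget sync is ahead of the planning session. Every pair is in the required order; nothing is violated.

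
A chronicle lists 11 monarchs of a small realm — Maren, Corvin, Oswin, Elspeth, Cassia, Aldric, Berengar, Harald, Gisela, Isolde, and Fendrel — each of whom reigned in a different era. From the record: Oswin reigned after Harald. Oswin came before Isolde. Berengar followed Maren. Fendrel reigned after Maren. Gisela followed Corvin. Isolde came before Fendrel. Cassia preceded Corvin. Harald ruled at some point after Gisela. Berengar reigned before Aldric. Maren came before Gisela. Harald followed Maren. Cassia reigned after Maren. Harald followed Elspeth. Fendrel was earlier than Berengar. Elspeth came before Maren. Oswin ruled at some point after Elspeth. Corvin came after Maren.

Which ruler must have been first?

Elspeth

Elspeth has a chain of constraints placing them before every other ruler, so Elspeth must be first.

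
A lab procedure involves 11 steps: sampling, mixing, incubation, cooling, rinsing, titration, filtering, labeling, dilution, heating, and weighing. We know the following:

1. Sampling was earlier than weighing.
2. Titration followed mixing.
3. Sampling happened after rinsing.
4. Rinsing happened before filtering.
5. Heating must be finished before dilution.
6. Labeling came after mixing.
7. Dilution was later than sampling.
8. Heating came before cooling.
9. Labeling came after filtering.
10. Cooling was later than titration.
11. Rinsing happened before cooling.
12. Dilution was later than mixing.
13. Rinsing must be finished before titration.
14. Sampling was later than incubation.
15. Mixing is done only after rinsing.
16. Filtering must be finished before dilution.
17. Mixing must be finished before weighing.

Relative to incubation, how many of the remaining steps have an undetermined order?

Forced after incubation: dilution, sampling, and weighing.
That leaves cooling, filtering, heating, labeling, mixing, rinsing, and titration with no forced order relative to incubation — 7.

7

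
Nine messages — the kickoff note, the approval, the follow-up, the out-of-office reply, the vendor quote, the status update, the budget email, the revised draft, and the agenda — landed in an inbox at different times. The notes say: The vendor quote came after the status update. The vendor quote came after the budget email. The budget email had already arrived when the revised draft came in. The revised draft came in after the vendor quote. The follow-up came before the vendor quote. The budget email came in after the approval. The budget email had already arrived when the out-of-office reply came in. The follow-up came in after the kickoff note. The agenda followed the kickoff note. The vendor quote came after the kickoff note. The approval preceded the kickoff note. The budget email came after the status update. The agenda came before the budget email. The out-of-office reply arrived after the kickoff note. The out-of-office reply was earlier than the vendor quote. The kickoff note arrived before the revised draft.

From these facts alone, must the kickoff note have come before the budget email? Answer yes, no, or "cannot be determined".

yes

Chain the constraints: the kickoff note → the agenda → the budget email. Each link is directly stated, so the kickoff note comes before the budget email.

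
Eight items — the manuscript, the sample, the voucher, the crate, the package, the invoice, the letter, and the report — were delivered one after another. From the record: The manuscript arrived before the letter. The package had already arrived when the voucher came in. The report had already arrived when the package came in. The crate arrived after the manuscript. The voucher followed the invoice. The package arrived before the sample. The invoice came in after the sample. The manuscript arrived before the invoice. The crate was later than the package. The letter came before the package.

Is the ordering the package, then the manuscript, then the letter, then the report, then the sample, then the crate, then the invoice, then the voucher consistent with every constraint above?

no

The constraints require the letter before the package, but in the proposed sequence the package appears ahead of the letter. That one violation is enough.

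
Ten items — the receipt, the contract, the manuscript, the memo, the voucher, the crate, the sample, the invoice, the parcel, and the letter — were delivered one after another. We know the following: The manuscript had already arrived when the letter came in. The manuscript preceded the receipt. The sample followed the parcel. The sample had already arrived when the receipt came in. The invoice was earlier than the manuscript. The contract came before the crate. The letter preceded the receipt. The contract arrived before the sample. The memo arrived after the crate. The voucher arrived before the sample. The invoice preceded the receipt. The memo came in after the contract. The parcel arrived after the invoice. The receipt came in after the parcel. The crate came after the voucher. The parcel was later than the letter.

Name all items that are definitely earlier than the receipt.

the contract, the invoice, the letter, the manuscript, the parcel, the sample, the voucher

Directly stated before the receipt: the invoice, the letter, the manuscript, the parcel, and the sample.
The contract reaches the receipt via the contract → the sample → the receipt.
The voucher reaches the receipt via the voucher → the sample → the receipt.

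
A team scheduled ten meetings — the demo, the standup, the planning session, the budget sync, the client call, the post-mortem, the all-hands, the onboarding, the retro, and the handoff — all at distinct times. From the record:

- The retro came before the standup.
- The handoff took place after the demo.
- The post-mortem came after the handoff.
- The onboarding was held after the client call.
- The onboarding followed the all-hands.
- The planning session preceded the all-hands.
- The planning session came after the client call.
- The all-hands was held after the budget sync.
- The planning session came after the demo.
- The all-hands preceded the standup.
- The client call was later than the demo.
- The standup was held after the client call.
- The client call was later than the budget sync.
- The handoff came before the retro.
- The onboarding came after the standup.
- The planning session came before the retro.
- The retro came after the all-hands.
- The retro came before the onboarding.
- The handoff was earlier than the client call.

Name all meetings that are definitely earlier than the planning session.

Directly stated before the planning session: the client call and the demo.
The budget sync reaches the planning session via the budget sync → the client call → the planning session.
The handoff reaches the planning session via the handoff → the client call → the planning session.
No chain forces the post-mortem (or any of the others) ahead of the planning session.

the budget sync, the client call, the demo, the handoff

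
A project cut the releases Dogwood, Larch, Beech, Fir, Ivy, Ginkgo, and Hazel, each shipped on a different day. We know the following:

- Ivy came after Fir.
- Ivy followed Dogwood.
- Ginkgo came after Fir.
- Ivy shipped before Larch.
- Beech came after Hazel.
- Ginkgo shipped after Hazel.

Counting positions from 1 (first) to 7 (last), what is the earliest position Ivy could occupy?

Dogwood and Fir must both come before Ivy — 2 forced predecessors.
Nothing else is forced ahead of Ivy, so its earliest slot is position 2 + 1 = 3.

3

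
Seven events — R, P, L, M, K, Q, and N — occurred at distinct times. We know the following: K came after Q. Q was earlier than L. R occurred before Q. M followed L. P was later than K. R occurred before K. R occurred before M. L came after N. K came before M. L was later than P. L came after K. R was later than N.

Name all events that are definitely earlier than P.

Directly stated before P: K.
N reaches P via N → R → K → P.
Q reaches P via Q → K → P.
R reaches P via R → K → P.

K, N, Q, R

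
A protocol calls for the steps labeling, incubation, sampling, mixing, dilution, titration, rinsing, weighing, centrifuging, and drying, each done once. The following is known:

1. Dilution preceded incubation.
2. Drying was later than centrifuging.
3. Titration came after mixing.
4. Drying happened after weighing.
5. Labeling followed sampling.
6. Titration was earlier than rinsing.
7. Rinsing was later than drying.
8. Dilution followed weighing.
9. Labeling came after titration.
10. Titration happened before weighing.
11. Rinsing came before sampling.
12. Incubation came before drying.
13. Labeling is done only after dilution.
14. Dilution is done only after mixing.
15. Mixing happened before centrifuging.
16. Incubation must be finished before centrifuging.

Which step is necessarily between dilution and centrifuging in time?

incubation

Tracing the constraints gives dilution → incubation → centrifuging, so incubation sits after dilution and before centrifuging.
No other step is forced both after dilution and before centrifuging.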